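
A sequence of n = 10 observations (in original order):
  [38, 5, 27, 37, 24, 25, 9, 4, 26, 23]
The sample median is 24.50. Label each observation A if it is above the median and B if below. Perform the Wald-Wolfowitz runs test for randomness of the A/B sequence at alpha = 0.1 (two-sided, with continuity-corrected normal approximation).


Step 1: Compute median = 24.50; label A = above, B = below.
Labels in order: ABAABABBAB  (n_A = 5, n_B = 5)
Step 2: Count runs R = 8.
Step 3: Under H0 (random ordering), E[R] = 2*n_A*n_B/(n_A+n_B) + 1 = 2*5*5/10 + 1 = 6.0000.
        Var[R] = 2*n_A*n_B*(2*n_A*n_B - n_A - n_B) / ((n_A+n_B)^2 * (n_A+n_B-1)) = 2000/900 = 2.2222.
        SD[R] = 1.4907.
Step 4: Continuity-corrected z = (R - 0.5 - E[R]) / SD[R] = (8 - 0.5 - 6.0000) / 1.4907 = 1.0062.
Step 5: Two-sided p-value via normal approximation = 2*(1 - Phi(|z|)) = 0.314305.
Step 6: alpha = 0.1. fail to reject H0.

R = 8, z = 1.0062, p = 0.314305, fail to reject H0.


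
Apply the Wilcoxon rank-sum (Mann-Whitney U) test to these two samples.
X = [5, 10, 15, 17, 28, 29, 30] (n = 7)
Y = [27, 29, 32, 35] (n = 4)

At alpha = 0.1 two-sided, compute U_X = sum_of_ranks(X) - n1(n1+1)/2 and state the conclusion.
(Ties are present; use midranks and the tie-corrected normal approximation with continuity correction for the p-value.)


Step 1: Combine and sort all 11 observations; assign midranks.
sorted (value, group): (5,X), (10,X), (15,X), (17,X), (27,Y), (28,X), (29,X), (29,Y), (30,X), (32,Y), (35,Y)
ranks: 5->1, 10->2, 15->3, 17->4, 27->5, 28->6, 29->7.5, 29->7.5, 30->9, 32->10, 35->11
Step 2: Rank sum for X: R1 = 1 + 2 + 3 + 4 + 6 + 7.5 + 9 = 32.5.
Step 3: U_X = R1 - n1(n1+1)/2 = 32.5 - 7*8/2 = 32.5 - 28 = 4.5.
       U_Y = n1*n2 - U_X = 28 - 4.5 = 23.5.
Step 4: Ties are present, so use the tie-corrected normal approximation (with continuity correction) for the p-value.
Step 5: p-value = 0.088247; compare to alpha = 0.1. reject H0.

U_X = 4.5, p = 0.088247, reject H0 at alpha = 0.1.


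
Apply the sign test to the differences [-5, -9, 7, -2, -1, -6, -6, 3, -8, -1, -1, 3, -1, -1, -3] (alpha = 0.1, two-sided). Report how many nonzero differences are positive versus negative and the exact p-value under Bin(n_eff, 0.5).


Step 1: Discard zero differences. Original n = 15; n_eff = number of nonzero differences = 15.
Nonzero differences (with sign): -5, -9, +7, -2, -1, -6, -6, +3, -8, -1, -1, +3, -1, -1, -3
Step 2: Count signs: positive = 3, negative = 12.
Step 3: Under H0: P(positive) = 0.5, so the number of positives S ~ Bin(15, 0.5).
Step 4: Two-sided exact p-value = sum of Bin(15,0.5) probabilities at or below the observed probability = 0.035156.
Step 5: alpha = 0.1. reject H0.

n_eff = 15, pos = 3, neg = 12, p = 0.035156, reject H0.


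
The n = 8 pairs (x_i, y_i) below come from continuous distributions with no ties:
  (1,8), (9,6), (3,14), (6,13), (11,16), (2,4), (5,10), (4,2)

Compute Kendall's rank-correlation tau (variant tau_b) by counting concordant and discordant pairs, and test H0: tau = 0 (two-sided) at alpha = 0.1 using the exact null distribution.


Step 1: Enumerate the 28 unordered pairs (i,j) with i<j and classify each by sign(x_j-x_i) * sign(y_j-y_i).
  (1,2):dx=+8,dy=-2->D; (1,3):dx=+2,dy=+6->C; (1,4):dx=+5,dy=+5->C; (1,5):dx=+10,dy=+8->C
  (1,6):dx=+1,dy=-4->D; (1,7):dx=+4,dy=+2->C; (1,8):dx=+3,dy=-6->D; (2,3):dx=-6,dy=+8->D
  (2,4):dx=-3,dy=+7->D; (2,5):dx=+2,dy=+10->C; (2,6):dx=-7,dy=-2->C; (2,7):dx=-4,dy=+4->D
  (2,8):dx=-5,dy=-4->C; (3,4):dx=+3,dy=-1->D; (3,5):dx=+8,dy=+2->C; (3,6):dx=-1,dy=-10->C
  (3,7):dx=+2,dy=-4->D; (3,8):dx=+1,dy=-12->D; (4,5):dx=+5,dy=+3->C; (4,6):dx=-4,dy=-9->C
  (4,7):dx=-1,dy=-3->C; (4,8):dx=-2,dy=-11->C; (5,6):dx=-9,dy=-12->C; (5,7):dx=-6,dy=-6->C
  (5,8):dx=-7,dy=-14->C; (6,7):dx=+3,dy=+6->C; (6,8):dx=+2,dy=-2->D; (7,8):dx=-1,dy=-8->C
Step 2: C = 18, D = 10, total pairs = 28.
Step 3: tau = (C - D)/(n(n-1)/2) = (18 - 10)/28 = 0.285714.
Step 4: Exact two-sided p-value (enumerate n! = 40320 permutations of y under H0): p = 0.398760.
Step 5: alpha = 0.1. fail to reject H0.

tau_b = 0.2857 (C=18, D=10), p = 0.398760, fail to reject H0.


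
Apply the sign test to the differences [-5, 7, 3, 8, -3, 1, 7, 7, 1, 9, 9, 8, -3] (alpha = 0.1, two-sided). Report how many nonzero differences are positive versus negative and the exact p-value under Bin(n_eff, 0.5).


Step 1: Discard zero differences. Original n = 13; n_eff = number of nonzero differences = 13.
Nonzero differences (with sign): -5, +7, +3, +8, -3, +1, +7, +7, +1, +9, +9, +8, -3
Step 2: Count signs: positive = 10, negative = 3.
Step 3: Under H0: P(positive) = 0.5, so the number of positives S ~ Bin(13, 0.5).
Step 4: Two-sided exact p-value = sum of Bin(13,0.5) probabilities at or below the observed probability = 0.092285.
Step 5: alpha = 0.1. reject H0.

n_eff = 13, pos = 10, neg = 3, p = 0.092285, reject H0.


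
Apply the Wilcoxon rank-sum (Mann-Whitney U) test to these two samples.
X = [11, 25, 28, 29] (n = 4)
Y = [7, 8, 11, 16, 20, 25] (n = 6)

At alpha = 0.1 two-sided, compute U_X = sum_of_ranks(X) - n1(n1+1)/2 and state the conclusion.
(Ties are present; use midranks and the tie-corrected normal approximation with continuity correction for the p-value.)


Step 1: Combine and sort all 10 observations; assign midranks.
sorted (value, group): (7,Y), (8,Y), (11,X), (11,Y), (16,Y), (20,Y), (25,X), (25,Y), (28,X), (29,X)
ranks: 7->1, 8->2, 11->3.5, 11->3.5, 16->5, 20->6, 25->7.5, 25->7.5, 28->9, 29->10
Step 2: Rank sum for X: R1 = 3.5 + 7.5 + 9 + 10 = 30.
Step 3: U_X = R1 - n1(n1+1)/2 = 30 - 4*5/2 = 30 - 10 = 20.
       U_Y = n1*n2 - U_X = 24 - 20 = 4.
Step 4: Ties are present, so use the tie-corrected normal approximation (with continuity correction) for the p-value.
Step 5: p-value = 0.107663; compare to alpha = 0.1. fail to reject H0.

U_X = 20, p = 0.107663, fail to reject H0 at alpha = 0.1.


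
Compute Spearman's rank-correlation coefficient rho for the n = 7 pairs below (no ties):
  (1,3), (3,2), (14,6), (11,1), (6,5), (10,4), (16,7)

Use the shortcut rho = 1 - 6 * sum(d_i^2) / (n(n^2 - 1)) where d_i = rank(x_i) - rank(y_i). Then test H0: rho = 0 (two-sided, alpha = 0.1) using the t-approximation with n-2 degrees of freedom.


Step 1: Rank x and y separately (midranks; no ties here).
rank(x): 1->1, 3->2, 14->6, 11->5, 6->3, 10->4, 16->7
rank(y): 3->3, 2->2, 6->6, 1->1, 5->5, 4->4, 7->7
Step 2: d_i = R_x(i) - R_y(i); compute d_i^2.
  (1-3)^2=4, (2-2)^2=0, (6-6)^2=0, (5-1)^2=16, (3-5)^2=4, (4-4)^2=0, (7-7)^2=0
sum(d^2) = 24.
Step 3: rho = 1 - 6*24 / (7*(7^2 - 1)) = 1 - 144/336 = 0.571429.
Step 4: Under H0, t = rho * sqrt((n-2)/(1-rho^2)) = 1.5570 ~ t(5).
Step 5: Two-sided p-value from the t-distribution with 5 df = 0.180202.
Step 6: alpha = 0.1. fail to reject H0.

rho = 0.5714, p = 0.180202, fail to reject H0 at alpha = 0.1.


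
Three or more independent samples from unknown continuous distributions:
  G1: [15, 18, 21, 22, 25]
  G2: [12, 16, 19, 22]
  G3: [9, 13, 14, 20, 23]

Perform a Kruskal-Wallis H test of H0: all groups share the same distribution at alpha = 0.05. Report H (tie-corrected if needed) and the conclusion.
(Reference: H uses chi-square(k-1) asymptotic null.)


Step 1: Combine all N = 14 observations and assign midranks.
sorted (value, group, rank): (9,G3,1), (12,G2,2), (13,G3,3), (14,G3,4), (15,G1,5), (16,G2,6), (18,G1,7), (19,G2,8), (20,G3,9), (21,G1,10), (22,G1,11.5), (22,G2,11.5), (23,G3,13), (25,G1,14)
Step 2: Sum ranks within each group.
R_1 = 47.5 (n_1 = 5)
R_2 = 27.5 (n_2 = 4)
R_3 = 30 (n_3 = 5)
Step 3: H = 12/(N(N+1)) * sum(R_i^2/n_i) - 3(N+1)
     = 12/(14*15) * (47.5^2/5 + 27.5^2/4 + 30^2/5) - 3*15
     = 0.057143 * 820.312 - 45
     = 1.875000.
Step 4: Ties present; correction factor C = 1 - 6/(14^3 - 14) = 0.997802. Corrected H = 1.875000 / 0.997802 = 1.879130.
Step 5: Under H0, H ~ chi^2(2); p-value = 0.390798.
Step 6: alpha = 0.05. fail to reject H0.

H = 1.8791, df = 2, p = 0.390798, fail to reject H0.


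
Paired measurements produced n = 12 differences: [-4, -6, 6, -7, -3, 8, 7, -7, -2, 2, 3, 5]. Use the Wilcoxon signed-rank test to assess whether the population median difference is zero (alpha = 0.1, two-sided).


Step 1: Drop any zero differences (none here) and take |d_i|.
|d| = [4, 6, 6, 7, 3, 8, 7, 7, 2, 2, 3, 5]
Step 2: Midrank |d_i| (ties get averaged ranks).
ranks: |4|->5, |6|->7.5, |6|->7.5, |7|->10, |3|->3.5, |8|->12, |7|->10, |7|->10, |2|->1.5, |2|->1.5, |3|->3.5, |5|->6
Step 3: Attach original signs; sum ranks with positive sign and with negative sign.
W+ = 7.5 + 12 + 10 + 1.5 + 3.5 + 6 = 40.5
W- = 5 + 7.5 + 10 + 3.5 + 10 + 1.5 = 37.5
(Check: W+ + W- = 78 should equal n(n+1)/2 = 78.)
Step 4: Test statistic W = min(W+, W-) = 37.5.
Step 5: Ties in |d|, so use the tie-corrected normal approximation.
        E[W] = n(n+1)/4 = 12*13/4 = 39.
        Tie groups: |d|=2 (t=2), |d|=3 (t=2), |d|=6 (t=2), |d|=7 (t=3); sum(t^3 - t) = 42.
        Var[W] = n(n+1)(2n+1)/24 - sum(t^3-t)/48 = 3900/24 - 42/48 = 161.625.
        z = (W - E[W]) / sqrt(Var[W]) = (37.5 - 39) / 12.7132 = -0.1180.
        Two-sided p = 2*Phi(z) = 0.906077.
Step 6: alpha = 0.1. fail to reject H0.

W+ = 40.5, W- = 37.5, W = min = 37.5, p = 0.906077, fail to reject H0.


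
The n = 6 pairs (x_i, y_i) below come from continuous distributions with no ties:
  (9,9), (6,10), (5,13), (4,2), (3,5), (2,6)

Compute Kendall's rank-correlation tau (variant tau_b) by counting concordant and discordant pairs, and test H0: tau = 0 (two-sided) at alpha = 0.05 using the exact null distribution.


Step 1: Enumerate the 15 unordered pairs (i,j) with i<j and classify each by sign(x_j-x_i) * sign(y_j-y_i).
  (1,2):dx=-3,dy=+1->D; (1,3):dx=-4,dy=+4->D; (1,4):dx=-5,dy=-7->C; (1,5):dx=-6,dy=-4->C
  (1,6):dx=-7,dy=-3->C; (2,3):dx=-1,dy=+3->D; (2,4):dx=-2,dy=-8->C; (2,5):dx=-3,dy=-5->C
  (2,6):dx=-4,dy=-4->C; (3,4):dx=-1,dy=-11->C; (3,5):dx=-2,dy=-8->C; (3,6):dx=-3,dy=-7->C
  (4,5):dx=-1,dy=+3->D; (4,6):dx=-2,dy=+4->D; (5,6):dx=-1,dy=+1->D
Step 2: C = 9, D = 6, total pairs = 15.
Step 3: tau = (C - D)/(n(n-1)/2) = (9 - 6)/15 = 0.200000.
Step 4: Exact two-sided p-value (enumerate n! = 720 permutations of y under H0): p = 0.719444.
Step 5: alpha = 0.05. fail to reject H0.

tau_b = 0.2000 (C=9, D=6), p = 0.719444, fail to reject H0.


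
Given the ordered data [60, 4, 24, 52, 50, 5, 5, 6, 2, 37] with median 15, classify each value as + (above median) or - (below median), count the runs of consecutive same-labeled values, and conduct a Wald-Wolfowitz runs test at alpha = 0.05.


Step 1: Compute median = 15; label A = above, B = below.
Labels in order: ABAAABBBBA  (n_A = 5, n_B = 5)
Step 2: Count runs R = 5.
Step 3: Under H0 (random ordering), E[R] = 2*n_A*n_B/(n_A+n_B) + 1 = 2*5*5/10 + 1 = 6.0000.
        Var[R] = 2*n_A*n_B*(2*n_A*n_B - n_A - n_B) / ((n_A+n_B)^2 * (n_A+n_B-1)) = 2000/900 = 2.2222.
        SD[R] = 1.4907.
Step 4: Continuity-corrected z = (R + 0.5 - E[R]) / SD[R] = (5 + 0.5 - 6.0000) / 1.4907 = -0.3354.
Step 5: Two-sided p-value via normal approximation = 2*(1 - Phi(|z|)) = 0.737316.
Step 6: alpha = 0.05. fail to reject H0.

R = 5, z = -0.3354, p = 0.737316, fail to reject H0.


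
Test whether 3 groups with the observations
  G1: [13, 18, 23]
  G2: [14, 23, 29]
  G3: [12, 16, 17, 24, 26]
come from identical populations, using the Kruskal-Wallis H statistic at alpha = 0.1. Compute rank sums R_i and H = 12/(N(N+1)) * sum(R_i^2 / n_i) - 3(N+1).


Step 1: Combine all N = 11 observations and assign midranks.
sorted (value, group, rank): (12,G3,1), (13,G1,2), (14,G2,3), (16,G3,4), (17,G3,5), (18,G1,6), (23,G1,7.5), (23,G2,7.5), (24,G3,9), (26,G3,10), (29,G2,11)
Step 2: Sum ranks within each group.
R_1 = 15.5 (n_1 = 3)
R_2 = 21.5 (n_2 = 3)
R_3 = 29 (n_3 = 5)
Step 3: H = 12/(N(N+1)) * sum(R_i^2/n_i) - 3(N+1)
     = 12/(11*12) * (15.5^2/3 + 21.5^2/3 + 29^2/5) - 3*12
     = 0.090909 * 402.367 - 36
     = 0.578788.
Step 4: Ties present; correction factor C = 1 - 6/(11^3 - 11) = 0.995455. Corrected H = 0.578788 / 0.995455 = 0.581431.
Step 5: Under H0, H ~ chi^2(2); p-value = 0.747728.
Step 6: alpha = 0.1. fail to reject H0.

H = 0.5814, df = 2, p = 0.747728, fail to reject H0.


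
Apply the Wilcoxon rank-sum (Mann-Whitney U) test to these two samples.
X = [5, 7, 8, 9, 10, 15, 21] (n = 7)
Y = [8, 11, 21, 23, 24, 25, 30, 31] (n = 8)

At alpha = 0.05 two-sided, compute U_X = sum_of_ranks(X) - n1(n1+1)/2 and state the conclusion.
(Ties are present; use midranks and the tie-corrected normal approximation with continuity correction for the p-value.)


Step 1: Combine and sort all 15 observations; assign midranks.
sorted (value, group): (5,X), (7,X), (8,X), (8,Y), (9,X), (10,X), (11,Y), (15,X), (21,X), (21,Y), (23,Y), (24,Y), (25,Y), (30,Y), (31,Y)
ranks: 5->1, 7->2, 8->3.5, 8->3.5, 9->5, 10->6, 11->7, 15->8, 21->9.5, 21->9.5, 23->11, 24->12, 25->13, 30->14, 31->15
Step 2: Rank sum for X: R1 = 1 + 2 + 3.5 + 5 + 6 + 8 + 9.5 = 35.
Step 3: U_X = R1 - n1(n1+1)/2 = 35 - 7*8/2 = 35 - 28 = 7.
       U_Y = n1*n2 - U_X = 56 - 7 = 49.
Step 4: Ties are present, so use the tie-corrected normal approximation (with continuity correction) for the p-value.
Step 5: p-value = 0.017470; compare to alpha = 0.05. reject H0.

U_X = 7, p = 0.017470, reject H0 at alpha = 0.05.


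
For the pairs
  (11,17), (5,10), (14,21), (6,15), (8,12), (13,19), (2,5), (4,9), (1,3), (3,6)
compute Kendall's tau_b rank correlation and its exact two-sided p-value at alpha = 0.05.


Step 1: Enumerate the 45 unordered pairs (i,j) with i<j and classify each by sign(x_j-x_i) * sign(y_j-y_i).
  (1,2):dx=-6,dy=-7->C; (1,3):dx=+3,dy=+4->C; (1,4):dx=-5,dy=-2->C; (1,5):dx=-3,dy=-5->C
  (1,6):dx=+2,dy=+2->C; (1,7):dx=-9,dy=-12->C; (1,8):dx=-7,dy=-8->C; (1,9):dx=-10,dy=-14->C
  (1,10):dx=-8,dy=-11->C; (2,3):dx=+9,dy=+11->C; (2,4):dx=+1,dy=+5->C; (2,5):dx=+3,dy=+2->C
  (2,6):dx=+8,dy=+9->C; (2,7):dx=-3,dy=-5->C; (2,8):dx=-1,dy=-1->C; (2,9):dx=-4,dy=-7->C
  (2,10):dx=-2,dy=-4->C; (3,4):dx=-8,dy=-6->C; (3,5):dx=-6,dy=-9->C; (3,6):dx=-1,dy=-2->C
  (3,7):dx=-12,dy=-16->C; (3,8):dx=-10,dy=-12->C; (3,9):dx=-13,dy=-18->C; (3,10):dx=-11,dy=-15->C
  (4,5):dx=+2,dy=-3->D; (4,6):dx=+7,dy=+4->C; (4,7):dx=-4,dy=-10->C; (4,8):dx=-2,dy=-6->C
  (4,9):dx=-5,dy=-12->C; (4,10):dx=-3,dy=-9->C; (5,6):dx=+5,dy=+7->C; (5,7):dx=-6,dy=-7->C
  (5,8):dx=-4,dy=-3->C; (5,9):dx=-7,dy=-9->C; (5,10):dx=-5,dy=-6->C; (6,7):dx=-11,dy=-14->C
  (6,8):dx=-9,dy=-10->C; (6,9):dx=-12,dy=-16->C; (6,10):dx=-10,dy=-13->C; (7,8):dx=+2,dy=+4->C
  (7,9):dx=-1,dy=-2->C; (7,10):dx=+1,dy=+1->C; (8,9):dx=-3,dy=-6->C; (8,10):dx=-1,dy=-3->C
  (9,10):dx=+2,dy=+3->C
Step 2: C = 44, D = 1, total pairs = 45.
Step 3: tau = (C - D)/(n(n-1)/2) = (44 - 1)/45 = 0.955556.
Step 4: Exact two-sided p-value (enumerate n! = 3628800 permutations of y under H0): p = 0.000006.
Step 5: alpha = 0.05. reject H0.

tau_b = 0.9556 (C=44, D=1), p = 0.000006, reject H0.


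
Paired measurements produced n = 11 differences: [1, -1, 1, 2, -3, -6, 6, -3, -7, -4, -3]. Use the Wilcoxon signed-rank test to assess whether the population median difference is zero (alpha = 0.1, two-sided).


Step 1: Drop any zero differences (none here) and take |d_i|.
|d| = [1, 1, 1, 2, 3, 6, 6, 3, 7, 4, 3]
Step 2: Midrank |d_i| (ties get averaged ranks).
ranks: |1|->2, |1|->2, |1|->2, |2|->4, |3|->6, |6|->9.5, |6|->9.5, |3|->6, |7|->11, |4|->8, |3|->6
Step 3: Attach original signs; sum ranks with positive sign and with negative sign.
W+ = 2 + 2 + 4 + 9.5 = 17.5
W- = 2 + 6 + 9.5 + 6 + 11 + 8 + 6 = 48.5
(Check: W+ + W- = 66 should equal n(n+1)/2 = 66.)
Step 4: Test statistic W = min(W+, W-) = 17.5.
Step 5: Ties in |d|, so use the tie-corrected normal approximation.
        E[W] = n(n+1)/4 = 11*12/4 = 33.
        Tie groups: |d|=1 (t=3), |d|=3 (t=3), |d|=6 (t=2); sum(t^3 - t) = 54.
        Var[W] = n(n+1)(2n+1)/24 - sum(t^3-t)/48 = 3036/24 - 54/48 = 125.375.
        z = (W - E[W]) / sqrt(Var[W]) = (17.5 - 33) / 11.1971 = -1.3843.
        Two-sided p = 2*Phi(z) = 0.166271.
Step 6: alpha = 0.1. fail to reject H0.

W+ = 17.5, W- = 48.5, W = min = 17.5, p = 0.166271, fail to reject H0.


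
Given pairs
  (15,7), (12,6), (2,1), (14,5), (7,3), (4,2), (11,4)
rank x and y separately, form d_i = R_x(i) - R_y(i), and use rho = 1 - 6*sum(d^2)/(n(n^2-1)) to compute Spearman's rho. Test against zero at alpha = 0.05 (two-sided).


Step 1: Rank x and y separately (midranks; no ties here).
rank(x): 15->7, 12->5, 2->1, 14->6, 7->3, 4->2, 11->4
rank(y): 7->7, 6->6, 1->1, 5->5, 3->3, 2->2, 4->4
Step 2: d_i = R_x(i) - R_y(i); compute d_i^2.
  (7-7)^2=0, (5-6)^2=1, (1-1)^2=0, (6-5)^2=1, (3-3)^2=0, (2-2)^2=0, (4-4)^2=0
sum(d^2) = 2.
Step 3: rho = 1 - 6*2 / (7*(7^2 - 1)) = 1 - 12/336 = 0.964286.
Step 4: Under H0, t = rho * sqrt((n-2)/(1-rho^2)) = 8.1408 ~ t(5).
Step 5: Two-sided p-value from the t-distribution with 5 df = 0.000454.
Step 6: alpha = 0.05. reject H0.

rho = 0.9643, p = 0.000454, reject H0 at alpha = 0.05.


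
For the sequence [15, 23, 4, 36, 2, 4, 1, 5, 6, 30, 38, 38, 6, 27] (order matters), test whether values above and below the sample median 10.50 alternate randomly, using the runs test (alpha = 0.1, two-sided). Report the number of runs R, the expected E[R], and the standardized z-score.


Step 1: Compute median = 10.50; label A = above, B = below.
Labels in order: AABABBBBBAAABA  (n_A = 7, n_B = 7)
Step 2: Count runs R = 7.
Step 3: Under H0 (random ordering), E[R] = 2*n_A*n_B/(n_A+n_B) + 1 = 2*7*7/14 + 1 = 8.0000.
        Var[R] = 2*n_A*n_B*(2*n_A*n_B - n_A - n_B) / ((n_A+n_B)^2 * (n_A+n_B-1)) = 8232/2548 = 3.2308.
        SD[R] = 1.7974.
Step 4: Continuity-corrected z = (R + 0.5 - E[R]) / SD[R] = (7 + 0.5 - 8.0000) / 1.7974 = -0.2782.
Step 5: Two-sided p-value via normal approximation = 2*(1 - Phi(|z|)) = 0.780879.
Step 6: alpha = 0.1. fail to reject H0.

R = 7, z = -0.2782, p = 0.780879, fail to reject H0.


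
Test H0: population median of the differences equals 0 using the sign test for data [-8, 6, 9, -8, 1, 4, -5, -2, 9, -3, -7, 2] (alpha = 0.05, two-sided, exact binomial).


Step 1: Discard zero differences. Original n = 12; n_eff = number of nonzero differences = 12.
Nonzero differences (with sign): -8, +6, +9, -8, +1, +4, -5, -2, +9, -3, -7, +2
Step 2: Count signs: positive = 6, negative = 6.
Step 3: Under H0: P(positive) = 0.5, so the number of positives S ~ Bin(12, 0.5).
Step 4: Two-sided exact p-value = sum of Bin(12,0.5) probabilities at or below the observed probability = 1.000000.
Step 5: alpha = 0.05. fail to reject H0.

n_eff = 12, pos = 6, neg = 6, p = 1.000000, fail to reject H0.


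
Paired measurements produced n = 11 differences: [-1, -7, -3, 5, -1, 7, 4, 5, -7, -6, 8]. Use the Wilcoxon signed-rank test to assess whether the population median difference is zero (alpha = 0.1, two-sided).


Step 1: Drop any zero differences (none here) and take |d_i|.
|d| = [1, 7, 3, 5, 1, 7, 4, 5, 7, 6, 8]
Step 2: Midrank |d_i| (ties get averaged ranks).
ranks: |1|->1.5, |7|->9, |3|->3, |5|->5.5, |1|->1.5, |7|->9, |4|->4, |5|->5.5, |7|->9, |6|->7, |8|->11
Step 3: Attach original signs; sum ranks with positive sign and with negative sign.
W+ = 5.5 + 9 + 4 + 5.5 + 11 = 35
W- = 1.5 + 9 + 3 + 1.5 + 9 + 7 = 31
(Check: W+ + W- = 66 should equal n(n+1)/2 = 66.)
Step 4: Test statistic W = min(W+, W-) = 31.
Step 5: Ties in |d|, so use the tie-corrected normal approximation.
        E[W] = n(n+1)/4 = 11*12/4 = 33.
        Tie groups: |d|=1 (t=2), |d|=5 (t=2), |d|=7 (t=3); sum(t^3 - t) = 36.
        Var[W] = n(n+1)(2n+1)/24 - sum(t^3-t)/48 = 3036/24 - 36/48 = 125.75.
        z = (W - E[W]) / sqrt(Var[W]) = (31 - 33) / 11.2138 = -0.1784.
        Two-sided p = 2*Phi(z) = 0.858447.
Step 6: alpha = 0.1. fail to reject H0.

W+ = 35, W- = 31, W = min = 31, p = 0.858447, fail to reject H0.


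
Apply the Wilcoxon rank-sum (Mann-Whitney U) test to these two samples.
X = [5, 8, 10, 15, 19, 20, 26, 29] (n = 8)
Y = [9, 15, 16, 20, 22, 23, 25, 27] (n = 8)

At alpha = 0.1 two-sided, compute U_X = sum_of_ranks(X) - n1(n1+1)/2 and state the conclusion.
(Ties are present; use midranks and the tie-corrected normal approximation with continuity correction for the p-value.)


Step 1: Combine and sort all 16 observations; assign midranks.
sorted (value, group): (5,X), (8,X), (9,Y), (10,X), (15,X), (15,Y), (16,Y), (19,X), (20,X), (20,Y), (22,Y), (23,Y), (25,Y), (26,X), (27,Y), (29,X)
ranks: 5->1, 8->2, 9->3, 10->4, 15->5.5, 15->5.5, 16->7, 19->8, 20->9.5, 20->9.5, 22->11, 23->12, 25->13, 26->14, 27->15, 29->16
Step 2: Rank sum for X: R1 = 1 + 2 + 4 + 5.5 + 8 + 9.5 + 14 + 16 = 60.
Step 3: U_X = R1 - n1(n1+1)/2 = 60 - 8*9/2 = 60 - 36 = 24.
       U_Y = n1*n2 - U_X = 64 - 24 = 40.
Step 4: Ties are present, so use the tie-corrected normal approximation (with continuity correction) for the p-value.
Step 5: p-value = 0.430218; compare to alpha = 0.1. fail to reject H0.

U_X = 24, p = 0.430218, fail to reject H0 at alpha = 0.1.


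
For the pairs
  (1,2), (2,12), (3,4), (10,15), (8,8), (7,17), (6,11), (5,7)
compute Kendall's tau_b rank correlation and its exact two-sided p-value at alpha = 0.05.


Step 1: Enumerate the 28 unordered pairs (i,j) with i<j and classify each by sign(x_j-x_i) * sign(y_j-y_i).
  (1,2):dx=+1,dy=+10->C; (1,3):dx=+2,dy=+2->C; (1,4):dx=+9,dy=+13->C; (1,5):dx=+7,dy=+6->C
  (1,6):dx=+6,dy=+15->C; (1,7):dx=+5,dy=+9->C; (1,8):dx=+4,dy=+5->C; (2,3):dx=+1,dy=-8->D
  (2,4):dx=+8,dy=+3->C; (2,5):dx=+6,dy=-4->D; (2,6):dx=+5,dy=+5->C; (2,7):dx=+4,dy=-1->D
  (2,8):dx=+3,dy=-5->D; (3,4):dx=+7,dy=+11->C; (3,5):dx=+5,dy=+4->C; (3,6):dx=+4,dy=+13->C
  (3,7):dx=+3,dy=+7->C; (3,8):dx=+2,dy=+3->C; (4,5):dx=-2,dy=-7->C; (4,6):dx=-3,dy=+2->D
  (4,7):dx=-4,dy=-4->C; (4,8):dx=-5,dy=-8->C; (5,6):dx=-1,dy=+9->D; (5,7):dx=-2,dy=+3->D
  (5,8):dx=-3,dy=-1->C; (6,7):dx=-1,dy=-6->C; (6,8):dx=-2,dy=-10->C; (7,8):dx=-1,dy=-4->C
Step 2: C = 21, D = 7, total pairs = 28.
Step 3: tau = (C - D)/(n(n-1)/2) = (21 - 7)/28 = 0.500000.
Step 4: Exact two-sided p-value (enumerate n! = 40320 permutations of y under H0): p = 0.108681.
Step 5: alpha = 0.05. fail to reject H0.

tau_b = 0.5000 (C=21, D=7), p = 0.108681, fail to reject H0.


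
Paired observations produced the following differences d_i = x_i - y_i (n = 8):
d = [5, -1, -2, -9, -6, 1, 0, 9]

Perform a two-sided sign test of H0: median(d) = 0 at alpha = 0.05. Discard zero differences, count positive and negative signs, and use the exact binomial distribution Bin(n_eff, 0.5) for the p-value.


Step 1: Discard zero differences. Original n = 8; n_eff = number of nonzero differences = 7.
Nonzero differences (with sign): +5, -1, -2, -9, -6, +1, +9
Step 2: Count signs: positive = 3, negative = 4.
Step 3: Under H0: P(positive) = 0.5, so the number of positives S ~ Bin(7, 0.5).
Step 4: Two-sided exact p-value = sum of Bin(7,0.5) probabilities at or below the observed probability = 1.000000.
Step 5: alpha = 0.05. fail to reject H0.

n_eff = 7, pos = 3, neg = 4, p = 1.000000, fail to reject H0.


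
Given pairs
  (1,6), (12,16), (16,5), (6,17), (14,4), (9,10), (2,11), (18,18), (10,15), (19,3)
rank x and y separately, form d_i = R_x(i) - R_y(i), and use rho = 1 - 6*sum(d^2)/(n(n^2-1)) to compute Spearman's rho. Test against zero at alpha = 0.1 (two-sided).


Step 1: Rank x and y separately (midranks; no ties here).
rank(x): 1->1, 12->6, 16->8, 6->3, 14->7, 9->4, 2->2, 18->9, 10->5, 19->10
rank(y): 6->4, 16->8, 5->3, 17->9, 4->2, 10->5, 11->6, 18->10, 15->7, 3->1
Step 2: d_i = R_x(i) - R_y(i); compute d_i^2.
  (1-4)^2=9, (6-8)^2=4, (8-3)^2=25, (3-9)^2=36, (7-2)^2=25, (4-5)^2=1, (2-6)^2=16, (9-10)^2=1, (5-7)^2=4, (10-1)^2=81
sum(d^2) = 202.
Step 3: rho = 1 - 6*202 / (10*(10^2 - 1)) = 1 - 1212/990 = -0.224242.
Step 4: Under H0, t = rho * sqrt((n-2)/(1-rho^2)) = -0.6508 ~ t(8).
Step 5: Two-sided p-value from the t-distribution with 8 df = 0.533401.
Step 6: alpha = 0.1. fail to reject H0.

rho = -0.2242, p = 0.533401, fail to reject H0 at alpha = 0.1.


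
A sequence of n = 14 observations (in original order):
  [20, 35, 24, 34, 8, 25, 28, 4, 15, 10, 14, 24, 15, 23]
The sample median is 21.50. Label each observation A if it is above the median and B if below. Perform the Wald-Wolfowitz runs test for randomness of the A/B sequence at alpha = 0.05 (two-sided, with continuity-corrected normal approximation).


Step 1: Compute median = 21.50; label A = above, B = below.
Labels in order: BAAABAABBBBABA  (n_A = 7, n_B = 7)
Step 2: Count runs R = 8.
Step 3: Under H0 (random ordering), E[R] = 2*n_A*n_B/(n_A+n_B) + 1 = 2*7*7/14 + 1 = 8.0000.
        Var[R] = 2*n_A*n_B*(2*n_A*n_B - n_A - n_B) / ((n_A+n_B)^2 * (n_A+n_B-1)) = 8232/2548 = 3.2308.
        SD[R] = 1.7974.
Step 4: R = E[R], so z = 0 with no continuity correction.
Step 5: Two-sided p-value via normal approximation = 2*(1 - Phi(|z|)) = 1.000000.
Step 6: alpha = 0.05. fail to reject H0.

R = 8, z = 0.0000, p = 1.000000, fail to reject H0.


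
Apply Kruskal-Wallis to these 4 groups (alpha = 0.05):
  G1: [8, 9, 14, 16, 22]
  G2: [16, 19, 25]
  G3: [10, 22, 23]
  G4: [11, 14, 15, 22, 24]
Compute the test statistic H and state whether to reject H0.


Step 1: Combine all N = 16 observations and assign midranks.
sorted (value, group, rank): (8,G1,1), (9,G1,2), (10,G3,3), (11,G4,4), (14,G1,5.5), (14,G4,5.5), (15,G4,7), (16,G1,8.5), (16,G2,8.5), (19,G2,10), (22,G1,12), (22,G3,12), (22,G4,12), (23,G3,14), (24,G4,15), (25,G2,16)
Step 2: Sum ranks within each group.
R_1 = 29 (n_1 = 5)
R_2 = 34.5 (n_2 = 3)
R_3 = 29 (n_3 = 3)
R_4 = 43.5 (n_4 = 5)
Step 3: H = 12/(N(N+1)) * sum(R_i^2/n_i) - 3(N+1)
     = 12/(16*17) * (29^2/5 + 34.5^2/3 + 29^2/3 + 43.5^2/5) - 3*17
     = 0.044118 * 1223.73 - 51
     = 2.988235.
Step 4: Ties present; correction factor C = 1 - 36/(16^3 - 16) = 0.991176. Corrected H = 2.988235 / 0.991176 = 3.014837.
Step 5: Under H0, H ~ chi^2(3); p-value = 0.389343.
Step 6: alpha = 0.05. fail to reject H0.

H = 3.0148, df = 3, p = 0.389343, fail to reject H0.


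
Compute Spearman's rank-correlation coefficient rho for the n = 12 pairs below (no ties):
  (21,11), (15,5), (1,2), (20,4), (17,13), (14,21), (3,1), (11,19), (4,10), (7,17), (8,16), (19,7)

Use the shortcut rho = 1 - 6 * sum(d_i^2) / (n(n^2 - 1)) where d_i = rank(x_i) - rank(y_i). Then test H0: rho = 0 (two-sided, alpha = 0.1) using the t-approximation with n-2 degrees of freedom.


Step 1: Rank x and y separately (midranks; no ties here).
rank(x): 21->12, 15->8, 1->1, 20->11, 17->9, 14->7, 3->2, 11->6, 4->3, 7->4, 8->5, 19->10
rank(y): 11->7, 5->4, 2->2, 4->3, 13->8, 21->12, 1->1, 19->11, 10->6, 17->10, 16->9, 7->5
Step 2: d_i = R_x(i) - R_y(i); compute d_i^2.
  (12-7)^2=25, (8-4)^2=16, (1-2)^2=1, (11-3)^2=64, (9-8)^2=1, (7-12)^2=25, (2-1)^2=1, (6-11)^2=25, (3-6)^2=9, (4-10)^2=36, (5-9)^2=16, (10-5)^2=25
sum(d^2) = 244.
Step 3: rho = 1 - 6*244 / (12*(12^2 - 1)) = 1 - 1464/1716 = 0.146853.
Step 4: Under H0, t = rho * sqrt((n-2)/(1-rho^2)) = 0.4695 ~ t(10).
Step 5: Two-sided p-value from the t-distribution with 10 df = 0.648796.
Step 6: alpha = 0.1. fail to reject H0.

rho = 0.1469, p = 0.648796, fail to reject H0 at alpha = 0.1.


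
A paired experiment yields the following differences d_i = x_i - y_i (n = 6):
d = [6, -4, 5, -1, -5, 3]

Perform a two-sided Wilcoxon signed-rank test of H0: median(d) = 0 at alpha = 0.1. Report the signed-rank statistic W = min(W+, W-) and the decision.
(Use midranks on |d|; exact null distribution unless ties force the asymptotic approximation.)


Step 1: Drop any zero differences (none here) and take |d_i|.
|d| = [6, 4, 5, 1, 5, 3]
Step 2: Midrank |d_i| (ties get averaged ranks).
ranks: |6|->6, |4|->3, |5|->4.5, |1|->1, |5|->4.5, |3|->2
Step 3: Attach original signs; sum ranks with positive sign and with negative sign.
W+ = 6 + 4.5 + 2 = 12.5
W- = 3 + 1 + 4.5 = 8.5
(Check: W+ + W- = 21 should equal n(n+1)/2 = 21.)
Step 4: Test statistic W = min(W+, W-) = 8.5.
Step 5: Ties in |d|, so use the tie-corrected normal approximation.
        E[W] = n(n+1)/4 = 6*7/4 = 10.5.
        Tie groups: |d|=5 (t=2); sum(t^3 - t) = 6.
        Var[W] = n(n+1)(2n+1)/24 - sum(t^3-t)/48 = 546/24 - 6/48 = 22.625.
        z = (W - E[W]) / sqrt(Var[W]) = (8.5 - 10.5) / 4.7566 = -0.4205.
        Two-sided p = 2*Phi(z) = 0.674142.
Step 6: alpha = 0.1. fail to reject H0.

W+ = 12.5, W- = 8.5, W = min = 8.5, p = 0.674142, fail to reject H0.


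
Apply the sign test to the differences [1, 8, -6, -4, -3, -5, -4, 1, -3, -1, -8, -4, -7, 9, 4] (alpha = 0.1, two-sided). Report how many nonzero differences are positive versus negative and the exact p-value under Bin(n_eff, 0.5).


Step 1: Discard zero differences. Original n = 15; n_eff = number of nonzero differences = 15.
Nonzero differences (with sign): +1, +8, -6, -4, -3, -5, -4, +1, -3, -1, -8, -4, -7, +9, +4
Step 2: Count signs: positive = 5, negative = 10.
Step 3: Under H0: P(positive) = 0.5, so the number of positives S ~ Bin(15, 0.5).
Step 4: Two-sided exact p-value = sum of Bin(15,0.5) probabilities at or below the observed probability = 0.301758.
Step 5: alpha = 0.1. fail to reject H0.

n_eff = 15, pos = 5, neg = 10, p = 0.301758, fail to reject H0.


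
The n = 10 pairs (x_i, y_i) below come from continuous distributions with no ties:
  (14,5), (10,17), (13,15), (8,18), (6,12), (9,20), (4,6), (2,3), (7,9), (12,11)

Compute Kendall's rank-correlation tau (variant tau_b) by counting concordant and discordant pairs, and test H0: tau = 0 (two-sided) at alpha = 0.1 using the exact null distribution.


Step 1: Enumerate the 45 unordered pairs (i,j) with i<j and classify each by sign(x_j-x_i) * sign(y_j-y_i).
  (1,2):dx=-4,dy=+12->D; (1,3):dx=-1,dy=+10->D; (1,4):dx=-6,dy=+13->D; (1,5):dx=-8,dy=+7->D
  (1,6):dx=-5,dy=+15->D; (1,7):dx=-10,dy=+1->D; (1,8):dx=-12,dy=-2->C; (1,9):dx=-7,dy=+4->D
  (1,10):dx=-2,dy=+6->D; (2,3):dx=+3,dy=-2->D; (2,4):dx=-2,dy=+1->D; (2,5):dx=-4,dy=-5->C
  (2,6):dx=-1,dy=+3->D; (2,7):dx=-6,dy=-11->C; (2,8):dx=-8,dy=-14->C; (2,9):dx=-3,dy=-8->C
  (2,10):dx=+2,dy=-6->D; (3,4):dx=-5,dy=+3->D; (3,5):dx=-7,dy=-3->C; (3,6):dx=-4,dy=+5->D
  (3,7):dx=-9,dy=-9->C; (3,8):dx=-11,dy=-12->C; (3,9):dx=-6,dy=-6->C; (3,10):dx=-1,dy=-4->C
  (4,5):dx=-2,dy=-6->C; (4,6):dx=+1,dy=+2->C; (4,7):dx=-4,dy=-12->C; (4,8):dx=-6,dy=-15->C
  (4,9):dx=-1,dy=-9->C; (4,10):dx=+4,dy=-7->D; (5,6):dx=+3,dy=+8->C; (5,7):dx=-2,dy=-6->C
  (5,8):dx=-4,dy=-9->C; (5,9):dx=+1,dy=-3->D; (5,10):dx=+6,dy=-1->D; (6,7):dx=-5,dy=-14->C
  (6,8):dx=-7,dy=-17->C; (6,9):dx=-2,dy=-11->C; (6,10):dx=+3,dy=-9->D; (7,8):dx=-2,dy=-3->C
  (7,9):dx=+3,dy=+3->C; (7,10):dx=+8,dy=+5->C; (8,9):dx=+5,dy=+6->C; (8,10):dx=+10,dy=+8->C
  (9,10):dx=+5,dy=+2->C
Step 2: C = 27, D = 18, total pairs = 45.
Step 3: tau = (C - D)/(n(n-1)/2) = (27 - 18)/45 = 0.200000.
Step 4: Exact two-sided p-value (enumerate n! = 3628800 permutations of y under H0): p = 0.484313.
Step 5: alpha = 0.1. fail to reject H0.

tau_b = 0.2000 (C=27, D=18), p = 0.484313, fail to reject H0.


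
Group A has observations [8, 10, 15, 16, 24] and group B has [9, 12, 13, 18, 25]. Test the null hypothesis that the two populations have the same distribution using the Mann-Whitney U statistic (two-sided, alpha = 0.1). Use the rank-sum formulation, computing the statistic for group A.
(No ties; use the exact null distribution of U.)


Step 1: Combine and sort all 10 observations; assign midranks.
sorted (value, group): (8,X), (9,Y), (10,X), (12,Y), (13,Y), (15,X), (16,X), (18,Y), (24,X), (25,Y)
ranks: 8->1, 9->2, 10->3, 12->4, 13->5, 15->6, 16->7, 18->8, 24->9, 25->10
Step 2: Rank sum for X: R1 = 1 + 3 + 6 + 7 + 9 = 26.
Step 3: U_X = R1 - n1(n1+1)/2 = 26 - 5*6/2 = 26 - 15 = 11.
       U_Y = n1*n2 - U_X = 25 - 11 = 14.
Step 4: No ties, so the exact null distribution of U (based on enumerating the C(10,5) = 252 equally likely rank assignments) gives the two-sided p-value.
Step 5: p-value = 0.841270; compare to alpha = 0.1. fail to reject H0.

U_X = 11, p = 0.841270, fail to reject H0 at alpha = 0.1.


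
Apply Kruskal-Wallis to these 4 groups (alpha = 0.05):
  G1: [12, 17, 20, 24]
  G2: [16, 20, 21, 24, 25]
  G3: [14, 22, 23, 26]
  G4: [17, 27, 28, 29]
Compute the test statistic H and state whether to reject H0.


Step 1: Combine all N = 17 observations and assign midranks.
sorted (value, group, rank): (12,G1,1), (14,G3,2), (16,G2,3), (17,G1,4.5), (17,G4,4.5), (20,G1,6.5), (20,G2,6.5), (21,G2,8), (22,G3,9), (23,G3,10), (24,G1,11.5), (24,G2,11.5), (25,G2,13), (26,G3,14), (27,G4,15), (28,G4,16), (29,G4,17)
Step 2: Sum ranks within each group.
R_1 = 23.5 (n_1 = 4)
R_2 = 42 (n_2 = 5)
R_3 = 35 (n_3 = 4)
R_4 = 52.5 (n_4 = 4)
Step 3: H = 12/(N(N+1)) * sum(R_i^2/n_i) - 3(N+1)
     = 12/(17*18) * (23.5^2/4 + 42^2/5 + 35^2/4 + 52.5^2/4) - 3*18
     = 0.039216 * 1486.17 - 54
     = 4.281373.
Step 4: Ties present; correction factor C = 1 - 18/(17^3 - 17) = 0.996324. Corrected H = 4.281373 / 0.996324 = 4.297171.
Step 5: Under H0, H ~ chi^2(3); p-value = 0.231112.
Step 6: alpha = 0.05. fail to reject H0.

H = 4.2972, df = 3, p = 0.231112, fail to reject H0.


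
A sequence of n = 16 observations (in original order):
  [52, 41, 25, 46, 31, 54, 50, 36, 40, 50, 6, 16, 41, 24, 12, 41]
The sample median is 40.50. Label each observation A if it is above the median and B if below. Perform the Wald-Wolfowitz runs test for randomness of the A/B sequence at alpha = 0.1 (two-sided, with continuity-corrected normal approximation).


Step 1: Compute median = 40.50; label A = above, B = below.
Labels in order: AABABAABBABBABBA  (n_A = 8, n_B = 8)
Step 2: Count runs R = 11.
Step 3: Under H0 (random ordering), E[R] = 2*n_A*n_B/(n_A+n_B) + 1 = 2*8*8/16 + 1 = 9.0000.
        Var[R] = 2*n_A*n_B*(2*n_A*n_B - n_A - n_B) / ((n_A+n_B)^2 * (n_A+n_B-1)) = 14336/3840 = 3.7333.
        SD[R] = 1.9322.
Step 4: Continuity-corrected z = (R - 0.5 - E[R]) / SD[R] = (11 - 0.5 - 9.0000) / 1.9322 = 0.7763.
Step 5: Two-sided p-value via normal approximation = 2*(1 - Phi(|z|)) = 0.437558.
Step 6: alpha = 0.1. fail to reject H0.

R = 11, z = 0.7763, p = 0.437558, fail to reject H0.


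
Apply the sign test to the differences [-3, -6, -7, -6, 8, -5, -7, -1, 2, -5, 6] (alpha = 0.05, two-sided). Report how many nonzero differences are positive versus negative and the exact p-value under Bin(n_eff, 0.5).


Step 1: Discard zero differences. Original n = 11; n_eff = number of nonzero differences = 11.
Nonzero differences (with sign): -3, -6, -7, -6, +8, -5, -7, -1, +2, -5, +6
Step 2: Count signs: positive = 3, negative = 8.
Step 3: Under H0: P(positive) = 0.5, so the number of positives S ~ Bin(11, 0.5).
Step 4: Two-sided exact p-value = sum of Bin(11,0.5) probabilities at or below the observed probability = 0.226562.
Step 5: alpha = 0.05. fail to reject H0.

n_eff = 11, pos = 3, neg = 8, p = 0.226562, fail to reject H0.


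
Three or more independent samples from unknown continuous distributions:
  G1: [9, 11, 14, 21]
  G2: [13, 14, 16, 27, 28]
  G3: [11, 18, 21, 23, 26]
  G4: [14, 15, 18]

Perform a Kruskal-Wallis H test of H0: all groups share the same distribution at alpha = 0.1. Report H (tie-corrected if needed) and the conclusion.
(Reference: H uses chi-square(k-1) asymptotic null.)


Step 1: Combine all N = 17 observations and assign midranks.
sorted (value, group, rank): (9,G1,1), (11,G1,2.5), (11,G3,2.5), (13,G2,4), (14,G1,6), (14,G2,6), (14,G4,6), (15,G4,8), (16,G2,9), (18,G3,10.5), (18,G4,10.5), (21,G1,12.5), (21,G3,12.5), (23,G3,14), (26,G3,15), (27,G2,16), (28,G2,17)
Step 2: Sum ranks within each group.
R_1 = 22 (n_1 = 4)
R_2 = 52 (n_2 = 5)
R_3 = 54.5 (n_3 = 5)
R_4 = 24.5 (n_4 = 3)
Step 3: H = 12/(N(N+1)) * sum(R_i^2/n_i) - 3(N+1)
     = 12/(17*18) * (22^2/4 + 52^2/5 + 54.5^2/5 + 24.5^2/3) - 3*18
     = 0.039216 * 1455.93 - 54
     = 3.095425.
Step 4: Ties present; correction factor C = 1 - 42/(17^3 - 17) = 0.991422. Corrected H = 3.095425 / 0.991422 = 3.122208.
Step 5: Under H0, H ~ chi^2(3); p-value = 0.373164.
Step 6: alpha = 0.1. fail to reject H0.

H = 3.1222, df = 3, p = 0.373164, fail to reject H0.


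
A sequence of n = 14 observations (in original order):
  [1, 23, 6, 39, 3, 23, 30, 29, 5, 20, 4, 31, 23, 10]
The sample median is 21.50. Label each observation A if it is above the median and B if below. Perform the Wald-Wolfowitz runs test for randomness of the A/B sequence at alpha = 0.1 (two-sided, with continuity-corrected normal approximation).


Step 1: Compute median = 21.50; label A = above, B = below.
Labels in order: BABABAAABBBAAB  (n_A = 7, n_B = 7)
Step 2: Count runs R = 9.
Step 3: Under H0 (random ordering), E[R] = 2*n_A*n_B/(n_A+n_B) + 1 = 2*7*7/14 + 1 = 8.0000.
        Var[R] = 2*n_A*n_B*(2*n_A*n_B - n_A - n_B) / ((n_A+n_B)^2 * (n_A+n_B-1)) = 8232/2548 = 3.2308.
        SD[R] = 1.7974.
Step 4: Continuity-corrected z = (R - 0.5 - E[R]) / SD[R] = (9 - 0.5 - 8.0000) / 1.7974 = 0.2782.
Step 5: Two-sided p-value via normal approximation = 2*(1 - Phi(|z|)) = 0.780879.
Step 6: alpha = 0.1. fail to reject H0.

R = 9, z = 0.2782, p = 0.780879, fail to reject H0.


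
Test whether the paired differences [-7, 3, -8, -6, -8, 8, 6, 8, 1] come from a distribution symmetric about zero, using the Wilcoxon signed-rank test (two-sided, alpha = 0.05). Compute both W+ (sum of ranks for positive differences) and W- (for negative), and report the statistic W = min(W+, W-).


Step 1: Drop any zero differences (none here) and take |d_i|.
|d| = [7, 3, 8, 6, 8, 8, 6, 8, 1]
Step 2: Midrank |d_i| (ties get averaged ranks).
ranks: |7|->5, |3|->2, |8|->7.5, |6|->3.5, |8|->7.5, |8|->7.5, |6|->3.5, |8|->7.5, |1|->1
Step 3: Attach original signs; sum ranks with positive sign and with negative sign.
W+ = 2 + 7.5 + 3.5 + 7.5 + 1 = 21.5
W- = 5 + 7.5 + 3.5 + 7.5 = 23.5
(Check: W+ + W- = 45 should equal n(n+1)/2 = 45.)
Step 4: Test statistic W = min(W+, W-) = 21.5.
Step 5: Ties in |d|, so use the tie-corrected normal approximation.
        E[W] = n(n+1)/4 = 9*10/4 = 22.5.
        Tie groups: |d|=6 (t=2), |d|=8 (t=4); sum(t^3 - t) = 66.
        Var[W] = n(n+1)(2n+1)/24 - sum(t^3-t)/48 = 1710/24 - 66/48 = 69.875.
        z = (W - E[W]) / sqrt(Var[W]) = (21.5 - 22.5) / 8.3591 = -0.1196.
        Two-sided p = 2*Phi(z) = 0.904776.
Step 6: alpha = 0.05. fail to reject H0.

W+ = 21.5, W- = 23.5, W = min = 21.5, p = 0.904776, fail to reject H0.


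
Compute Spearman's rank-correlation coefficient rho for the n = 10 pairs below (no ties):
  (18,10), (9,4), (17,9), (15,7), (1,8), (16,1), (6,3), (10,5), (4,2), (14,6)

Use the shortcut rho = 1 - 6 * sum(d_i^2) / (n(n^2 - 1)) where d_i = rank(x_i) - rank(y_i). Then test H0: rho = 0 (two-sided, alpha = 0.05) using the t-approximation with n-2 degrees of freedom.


Step 1: Rank x and y separately (midranks; no ties here).
rank(x): 18->10, 9->4, 17->9, 15->7, 1->1, 16->8, 6->3, 10->5, 4->2, 14->6
rank(y): 10->10, 4->4, 9->9, 7->7, 8->8, 1->1, 3->3, 5->5, 2->2, 6->6
Step 2: d_i = R_x(i) - R_y(i); compute d_i^2.
  (10-10)^2=0, (4-4)^2=0, (9-9)^2=0, (7-7)^2=0, (1-8)^2=49, (8-1)^2=49, (3-3)^2=0, (5-5)^2=0, (2-2)^2=0, (6-6)^2=0
sum(d^2) = 98.
Step 3: rho = 1 - 6*98 / (10*(10^2 - 1)) = 1 - 588/990 = 0.406061.
Step 4: Under H0, t = rho * sqrt((n-2)/(1-rho^2)) = 1.2568 ~ t(8).
Step 5: Two-sided p-value from the t-distribution with 8 df = 0.244282.
Step 6: alpha = 0.05. fail to reject H0.

rho = 0.4061, p = 0.244282, fail to reject H0 at alpha = 0.05.


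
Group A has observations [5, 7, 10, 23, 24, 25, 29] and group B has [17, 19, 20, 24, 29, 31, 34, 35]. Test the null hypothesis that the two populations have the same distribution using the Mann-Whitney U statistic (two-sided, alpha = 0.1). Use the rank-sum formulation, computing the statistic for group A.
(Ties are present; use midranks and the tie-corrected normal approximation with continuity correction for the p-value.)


Step 1: Combine and sort all 15 observations; assign midranks.
sorted (value, group): (5,X), (7,X), (10,X), (17,Y), (19,Y), (20,Y), (23,X), (24,X), (24,Y), (25,X), (29,X), (29,Y), (31,Y), (34,Y), (35,Y)
ranks: 5->1, 7->2, 10->3, 17->4, 19->5, 20->6, 23->7, 24->8.5, 24->8.5, 25->10, 29->11.5, 29->11.5, 31->13, 34->14, 35->15
Step 2: Rank sum for X: R1 = 1 + 2 + 3 + 7 + 8.5 + 10 + 11.5 = 43.
Step 3: U_X = R1 - n1(n1+1)/2 = 43 - 7*8/2 = 43 - 28 = 15.
       U_Y = n1*n2 - U_X = 56 - 15 = 41.
Step 4: Ties are present, so use the tie-corrected normal approximation (with continuity correction) for the p-value.
Step 5: p-value = 0.147286; compare to alpha = 0.1. fail to reject H0.

U_X = 15, p = 0.147286, fail to reject H0 at alpha = 0.1.


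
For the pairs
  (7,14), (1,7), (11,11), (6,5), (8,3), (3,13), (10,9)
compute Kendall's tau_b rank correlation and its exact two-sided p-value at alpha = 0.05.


Step 1: Enumerate the 21 unordered pairs (i,j) with i<j and classify each by sign(x_j-x_i) * sign(y_j-y_i).
  (1,2):dx=-6,dy=-7->C; (1,3):dx=+4,dy=-3->D; (1,4):dx=-1,dy=-9->C; (1,5):dx=+1,dy=-11->D
  (1,6):dx=-4,dy=-1->C; (1,7):dx=+3,dy=-5->D; (2,3):dx=+10,dy=+4->C; (2,4):dx=+5,dy=-2->D
  (2,5):dx=+7,dy=-4->D; (2,6):dx=+2,dy=+6->C; (2,7):dx=+9,dy=+2->C; (3,4):dx=-5,dy=-6->C
  (3,5):dx=-3,dy=-8->C; (3,6):dx=-8,dy=+2->D; (3,7):dx=-1,dy=-2->C; (4,5):dx=+2,dy=-2->D
  (4,6):dx=-3,dy=+8->D; (4,7):dx=+4,dy=+4->C; (5,6):dx=-5,dy=+10->D; (5,7):dx=+2,dy=+6->C
  (6,7):dx=+7,dy=-4->D
Step 2: C = 11, D = 10, total pairs = 21.
Step 3: tau = (C - D)/(n(n-1)/2) = (11 - 10)/21 = 0.047619.
Step 4: Exact two-sided p-value (enumerate n! = 5040 permutations of y under H0): p = 1.000000.
Step 5: alpha = 0.05. fail to reject H0.

tau_b = 0.0476 (C=11, D=10), p = 1.000000, fail to reject H0.
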